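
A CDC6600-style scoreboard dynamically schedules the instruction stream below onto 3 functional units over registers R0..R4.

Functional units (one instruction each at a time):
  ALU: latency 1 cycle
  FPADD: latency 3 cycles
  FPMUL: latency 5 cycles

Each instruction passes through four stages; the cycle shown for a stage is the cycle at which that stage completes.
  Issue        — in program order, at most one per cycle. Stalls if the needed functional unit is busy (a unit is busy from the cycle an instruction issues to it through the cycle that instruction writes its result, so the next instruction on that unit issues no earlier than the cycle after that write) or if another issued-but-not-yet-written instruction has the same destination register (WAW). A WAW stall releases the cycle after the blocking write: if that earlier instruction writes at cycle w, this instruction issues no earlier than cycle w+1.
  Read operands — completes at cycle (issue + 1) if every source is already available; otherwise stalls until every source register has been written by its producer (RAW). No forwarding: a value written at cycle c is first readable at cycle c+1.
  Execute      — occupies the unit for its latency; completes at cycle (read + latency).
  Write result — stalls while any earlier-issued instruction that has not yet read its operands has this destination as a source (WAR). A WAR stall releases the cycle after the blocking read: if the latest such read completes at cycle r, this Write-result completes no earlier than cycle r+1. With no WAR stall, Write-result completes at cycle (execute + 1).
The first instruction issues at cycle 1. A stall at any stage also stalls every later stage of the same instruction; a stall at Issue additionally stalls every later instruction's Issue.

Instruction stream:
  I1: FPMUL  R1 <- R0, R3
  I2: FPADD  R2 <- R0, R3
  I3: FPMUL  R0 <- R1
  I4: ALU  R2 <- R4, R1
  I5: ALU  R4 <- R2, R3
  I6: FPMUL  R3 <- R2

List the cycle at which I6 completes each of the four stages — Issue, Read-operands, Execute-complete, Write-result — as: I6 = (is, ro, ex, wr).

I6 = (17, 18, 23, 24)

cycle 1: issue I1 (FPMUL)
cycle 2: I1 read-ops | issue I2 (FPADD)
cycle 3: I2 read-ops
cycle 6: I2 finished on FPADD
cycle 7: I1 finished on FPMUL | I2→R2
cycle 8: I1→R1
cycle 9: issue I3 (FPMUL)
cycle 10: I3 read-ops | issue I4 (ALU)
cycle 11: I4 read-ops
cycle 12: I4 finished on ALU
cycle 13: I4→R2
cycle 14: issue I5 (ALU)
cycle 15: I3 finished on FPMUL | I5 read-ops
cycle 16: I3→R0 | I5 finished on ALU
cycle 17: I5→R4 | issue I6 (FPMUL)
cycle 18: I6 read-ops
cycle 23: I6 finished on FPMUL
cycle 24: I6→R3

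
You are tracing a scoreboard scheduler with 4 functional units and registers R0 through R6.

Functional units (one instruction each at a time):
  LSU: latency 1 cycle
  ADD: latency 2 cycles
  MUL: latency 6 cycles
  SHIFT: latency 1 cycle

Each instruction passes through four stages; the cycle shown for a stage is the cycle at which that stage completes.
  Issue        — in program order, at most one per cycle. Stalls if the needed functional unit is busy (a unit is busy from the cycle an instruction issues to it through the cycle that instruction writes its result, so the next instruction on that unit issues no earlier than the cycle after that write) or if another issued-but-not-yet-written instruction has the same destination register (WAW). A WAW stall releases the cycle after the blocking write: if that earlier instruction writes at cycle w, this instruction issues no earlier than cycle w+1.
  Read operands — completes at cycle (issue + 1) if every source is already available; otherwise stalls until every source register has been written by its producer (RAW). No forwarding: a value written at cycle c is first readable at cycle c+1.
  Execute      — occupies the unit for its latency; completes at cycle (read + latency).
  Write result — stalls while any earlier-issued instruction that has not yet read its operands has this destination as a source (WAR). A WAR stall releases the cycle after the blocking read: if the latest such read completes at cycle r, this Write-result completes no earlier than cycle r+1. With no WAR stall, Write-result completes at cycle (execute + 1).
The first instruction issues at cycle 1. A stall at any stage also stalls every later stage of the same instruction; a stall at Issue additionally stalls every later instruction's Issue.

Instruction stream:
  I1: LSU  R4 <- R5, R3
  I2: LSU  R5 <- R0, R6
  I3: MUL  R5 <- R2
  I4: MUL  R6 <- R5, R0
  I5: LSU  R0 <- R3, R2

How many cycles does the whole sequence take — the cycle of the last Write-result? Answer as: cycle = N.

cycle = 26

[1] I1 issues→LSU
[2] I1 reads
[3] I1 exec-done
[4] I1 writes R4
[5] I2 issues→LSU
[6] I2 reads
[7] I2 exec-done
[8] I2 writes R5
[9] I3 issues→MUL
[10] I3 reads
[16] I3 exec-done
[17] I3 writes R5
[18] I4 issues→MUL
[19] I4 reads · I5 issues→LSU
[20] I5 reads
[21] I5 exec-done
[22] I5 writes R0
[25] I4 exec-done
[26] I4 writes R6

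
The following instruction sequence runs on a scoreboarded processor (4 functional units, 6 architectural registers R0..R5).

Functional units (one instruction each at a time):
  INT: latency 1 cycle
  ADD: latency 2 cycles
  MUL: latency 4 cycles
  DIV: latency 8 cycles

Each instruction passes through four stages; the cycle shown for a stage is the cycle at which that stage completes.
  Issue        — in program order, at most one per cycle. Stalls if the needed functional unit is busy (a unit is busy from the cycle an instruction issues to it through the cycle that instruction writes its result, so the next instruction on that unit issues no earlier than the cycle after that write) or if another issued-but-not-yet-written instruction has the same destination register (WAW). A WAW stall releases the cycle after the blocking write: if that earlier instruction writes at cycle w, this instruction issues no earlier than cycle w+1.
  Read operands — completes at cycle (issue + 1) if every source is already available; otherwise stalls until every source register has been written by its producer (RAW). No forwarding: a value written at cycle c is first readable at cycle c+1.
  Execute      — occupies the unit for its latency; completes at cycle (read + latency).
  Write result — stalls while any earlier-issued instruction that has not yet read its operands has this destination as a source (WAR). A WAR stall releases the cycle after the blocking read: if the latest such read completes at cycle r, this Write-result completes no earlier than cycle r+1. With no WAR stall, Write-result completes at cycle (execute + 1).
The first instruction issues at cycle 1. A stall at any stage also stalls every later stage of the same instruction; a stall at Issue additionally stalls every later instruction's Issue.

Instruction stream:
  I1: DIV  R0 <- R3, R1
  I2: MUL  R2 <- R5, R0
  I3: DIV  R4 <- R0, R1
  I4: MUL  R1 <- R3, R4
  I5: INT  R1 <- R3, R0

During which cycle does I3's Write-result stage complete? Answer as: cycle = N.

cycle = 22

I1: IS=1 RO=2 EX=10 WR=11
I2: IS=2 RO=12 EX=16 WR=17  [RAW R0: wait I1 write@11]
I3: IS=12 RO=13 EX=21 WR=22  [struct: DIV busy until I1 writes@11]
I4: IS=18 RO=23 EX=27 WR=28  [struct: MUL busy until I2 writes@17; RAW R4: wait I3 write@22]
I5: IS=29 RO=30 EX=31 WR=32  [WAW R1: wait I4 write@28]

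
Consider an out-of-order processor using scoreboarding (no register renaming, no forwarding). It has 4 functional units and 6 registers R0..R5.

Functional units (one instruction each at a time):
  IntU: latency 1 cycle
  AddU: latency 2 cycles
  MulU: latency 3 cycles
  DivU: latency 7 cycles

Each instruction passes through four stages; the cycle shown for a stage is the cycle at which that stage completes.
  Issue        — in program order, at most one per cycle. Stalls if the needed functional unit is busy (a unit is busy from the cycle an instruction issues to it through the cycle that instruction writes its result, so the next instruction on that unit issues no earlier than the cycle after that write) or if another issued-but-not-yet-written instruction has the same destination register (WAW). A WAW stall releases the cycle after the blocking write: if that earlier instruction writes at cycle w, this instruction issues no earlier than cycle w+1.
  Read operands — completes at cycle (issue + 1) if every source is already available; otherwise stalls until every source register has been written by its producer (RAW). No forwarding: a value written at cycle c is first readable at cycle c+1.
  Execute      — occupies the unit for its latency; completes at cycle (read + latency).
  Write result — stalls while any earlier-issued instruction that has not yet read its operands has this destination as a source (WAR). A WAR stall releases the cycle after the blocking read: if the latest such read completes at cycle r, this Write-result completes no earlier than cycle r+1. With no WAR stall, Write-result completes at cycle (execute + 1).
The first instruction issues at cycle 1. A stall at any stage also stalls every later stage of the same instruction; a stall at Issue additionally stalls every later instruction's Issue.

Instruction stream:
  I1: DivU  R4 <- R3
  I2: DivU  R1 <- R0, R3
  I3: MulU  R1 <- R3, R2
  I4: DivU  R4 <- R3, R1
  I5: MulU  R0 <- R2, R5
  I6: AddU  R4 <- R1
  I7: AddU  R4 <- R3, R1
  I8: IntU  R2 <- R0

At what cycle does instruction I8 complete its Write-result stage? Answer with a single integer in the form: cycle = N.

cycle = 45

cycle 1: I1 issues→DivU
cycle 2: I1 reads
cycle 9: I1 exec-done
cycle 10: I1 writes R4
cycle 11: I2 issues→DivU
cycle 12: I2 reads
cycle 19: I2 exec-done
cycle 20: I2 writes R1
cycle 21: I3 issues→MulU
cycle 22: I3 reads, I4 issues→DivU
cycle 25: I3 exec-done
cycle 26: I3 writes R1
cycle 27: I4 reads, I5 issues→MulU
cycle 28: I5 reads
cycle 31: I5 exec-done
cycle 32: I5 writes R0
cycle 34: I4 exec-done
cycle 35: I4 writes R4
cycle 36: I6 issues→AddU
cycle 37: I6 reads
cycle 39: I6 exec-done
cycle 40: I6 writes R4
cycle 41: I7 issues→AddU
cycle 42: I7 reads, I8 issues→IntU
cycle 43: I8 reads
cycle 44: I7 exec-done, I8 exec-done
cycle 45: I7 writes R4, I8 writes R2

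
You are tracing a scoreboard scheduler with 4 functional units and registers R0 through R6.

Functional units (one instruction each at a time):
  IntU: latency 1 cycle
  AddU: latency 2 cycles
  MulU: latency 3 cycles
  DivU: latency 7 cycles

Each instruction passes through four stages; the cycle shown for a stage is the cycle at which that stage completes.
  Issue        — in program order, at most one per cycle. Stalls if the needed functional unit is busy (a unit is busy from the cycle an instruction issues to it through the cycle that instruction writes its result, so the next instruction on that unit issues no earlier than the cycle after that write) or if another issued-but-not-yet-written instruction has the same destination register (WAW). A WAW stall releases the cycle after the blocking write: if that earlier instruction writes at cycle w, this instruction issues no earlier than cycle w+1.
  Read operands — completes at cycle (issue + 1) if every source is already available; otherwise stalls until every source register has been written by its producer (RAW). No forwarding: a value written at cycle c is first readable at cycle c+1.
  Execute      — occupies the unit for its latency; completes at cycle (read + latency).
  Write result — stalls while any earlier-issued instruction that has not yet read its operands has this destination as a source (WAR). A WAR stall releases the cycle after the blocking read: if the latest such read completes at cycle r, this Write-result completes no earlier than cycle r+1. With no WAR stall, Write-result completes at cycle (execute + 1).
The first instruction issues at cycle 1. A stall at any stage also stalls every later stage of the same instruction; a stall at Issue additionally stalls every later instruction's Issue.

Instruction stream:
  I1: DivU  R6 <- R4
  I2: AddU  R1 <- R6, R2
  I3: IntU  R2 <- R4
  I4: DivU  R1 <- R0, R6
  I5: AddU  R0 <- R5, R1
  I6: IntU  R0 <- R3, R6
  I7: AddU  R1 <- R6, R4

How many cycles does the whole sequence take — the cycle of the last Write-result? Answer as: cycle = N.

cycle = 34

[1] issue I1 (DivU)
[2] I1 read-ops; issue I2 (AddU)
[3] issue I3 (IntU)
[4] I3 read-ops
[5] I3 finished on IntU
[9] I1 finished on DivU
[10] I1→R6
[11] I2 read-ops
[12] I3→R2
[13] I2 finished on AddU
[14] I2→R1
[15] issue I4 (DivU)
[16] I4 read-ops; issue I5 (AddU)
[23] I4 finished on DivU
[24] I4→R1
[25] I5 read-ops
[27] I5 finished on AddU
[28] I5→R0
[29] issue I6 (IntU)
[30] I6 read-ops; issue I7 (AddU)
[31] I6 finished on IntU; I7 read-ops
[32] I6→R0
[33] I7 finished on AddU
[34] I7→R1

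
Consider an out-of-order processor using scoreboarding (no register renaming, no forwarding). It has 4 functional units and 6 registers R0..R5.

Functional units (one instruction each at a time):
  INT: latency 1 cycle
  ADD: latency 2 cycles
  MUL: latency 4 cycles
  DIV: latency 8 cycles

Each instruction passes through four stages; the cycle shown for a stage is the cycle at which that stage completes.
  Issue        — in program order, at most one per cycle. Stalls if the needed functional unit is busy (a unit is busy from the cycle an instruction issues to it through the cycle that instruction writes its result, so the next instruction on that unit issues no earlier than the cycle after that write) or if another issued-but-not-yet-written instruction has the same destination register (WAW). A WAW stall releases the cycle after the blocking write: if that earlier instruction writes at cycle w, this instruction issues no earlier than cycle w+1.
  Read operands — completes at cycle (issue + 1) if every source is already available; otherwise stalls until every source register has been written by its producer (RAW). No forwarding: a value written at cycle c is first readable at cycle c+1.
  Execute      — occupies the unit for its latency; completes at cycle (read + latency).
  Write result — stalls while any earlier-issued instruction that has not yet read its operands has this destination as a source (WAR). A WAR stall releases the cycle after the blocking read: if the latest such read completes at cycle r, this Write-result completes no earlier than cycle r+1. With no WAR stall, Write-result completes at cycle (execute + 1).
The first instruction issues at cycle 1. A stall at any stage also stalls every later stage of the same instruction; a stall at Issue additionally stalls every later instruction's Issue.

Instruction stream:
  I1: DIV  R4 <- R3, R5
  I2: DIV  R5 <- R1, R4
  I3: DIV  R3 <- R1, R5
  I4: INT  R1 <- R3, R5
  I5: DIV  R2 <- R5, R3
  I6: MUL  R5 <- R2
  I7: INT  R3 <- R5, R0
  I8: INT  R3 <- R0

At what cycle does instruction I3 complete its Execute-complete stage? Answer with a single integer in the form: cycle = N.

t=1  issue I1 (DIV)
t=2  I1 read-ops
t=10  I1 finished on DIV
t=11  I1→R4
t=12  issue I2 (DIV)
t=13  I2 read-ops
t=21  I2 finished on DIV
t=22  I2→R5
t=23  issue I3 (DIV)
t=24  I3 read-ops | issue I4 (INT)
t=32  I3 finished on DIV
t=33  I3→R3
t=34  I4 read-ops | issue I5 (DIV)
t=35  I4 finished on INT | I5 read-ops | issue I6 (MUL)
t=36  I4→R1
t=37  issue I7 (INT)
t=43  I5 finished on DIV
t=44  I5→R2
t=45  I6 read-ops
t=49  I6 finished on MUL
t=50  I6→R5
t=51  I7 read-ops
t=52  I7 finished on INT
t=53  I7→R3
t=54  issue I8 (INT)
t=55  I8 read-ops
t=56  I8 finished on INT
t=57  I8→R3

cycle = 32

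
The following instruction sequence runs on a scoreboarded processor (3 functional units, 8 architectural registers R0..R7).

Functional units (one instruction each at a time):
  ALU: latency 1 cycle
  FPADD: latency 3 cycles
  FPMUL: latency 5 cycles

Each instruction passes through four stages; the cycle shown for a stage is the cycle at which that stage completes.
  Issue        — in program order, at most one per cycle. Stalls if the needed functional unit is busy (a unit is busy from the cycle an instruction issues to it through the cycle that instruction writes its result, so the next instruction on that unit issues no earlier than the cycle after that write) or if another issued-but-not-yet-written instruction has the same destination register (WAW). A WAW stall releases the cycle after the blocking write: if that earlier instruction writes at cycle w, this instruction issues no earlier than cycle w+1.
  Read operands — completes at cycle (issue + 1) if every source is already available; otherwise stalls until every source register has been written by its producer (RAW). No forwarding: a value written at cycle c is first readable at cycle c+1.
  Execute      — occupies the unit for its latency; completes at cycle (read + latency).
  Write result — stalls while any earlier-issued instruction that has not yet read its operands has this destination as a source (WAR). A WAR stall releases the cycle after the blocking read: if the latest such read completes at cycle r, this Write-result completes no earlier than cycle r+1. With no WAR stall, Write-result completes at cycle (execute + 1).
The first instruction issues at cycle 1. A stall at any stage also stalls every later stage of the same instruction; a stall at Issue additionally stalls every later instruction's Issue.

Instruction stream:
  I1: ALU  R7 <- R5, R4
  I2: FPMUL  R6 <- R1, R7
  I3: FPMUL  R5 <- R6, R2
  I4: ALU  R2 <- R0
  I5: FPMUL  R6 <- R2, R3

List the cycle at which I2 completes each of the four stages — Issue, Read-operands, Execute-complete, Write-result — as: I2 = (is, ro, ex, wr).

I2 = (2, 5, 10, 11)

cycle 1: issue I1 (ALU)
cycle 2: I1 read-ops · issue I2 (FPMUL)
cycle 3: I1 finished on ALU
cycle 4: I1→R7
cycle 5: I2 read-ops
cycle 10: I2 finished on FPMUL
cycle 11: I2→R6
cycle 12: issue I3 (FPMUL)
cycle 13: I3 read-ops · issue I4 (ALU)
cycle 14: I4 read-ops
cycle 15: I4 finished on ALU
cycle 16: I4→R2
cycle 18: I3 finished on FPMUL
cycle 19: I3→R5
cycle 20: issue I5 (FPMUL)
cycle 21: I5 read-ops
cycle 26: I5 finished on FPMUL
cycle 27: I5→R6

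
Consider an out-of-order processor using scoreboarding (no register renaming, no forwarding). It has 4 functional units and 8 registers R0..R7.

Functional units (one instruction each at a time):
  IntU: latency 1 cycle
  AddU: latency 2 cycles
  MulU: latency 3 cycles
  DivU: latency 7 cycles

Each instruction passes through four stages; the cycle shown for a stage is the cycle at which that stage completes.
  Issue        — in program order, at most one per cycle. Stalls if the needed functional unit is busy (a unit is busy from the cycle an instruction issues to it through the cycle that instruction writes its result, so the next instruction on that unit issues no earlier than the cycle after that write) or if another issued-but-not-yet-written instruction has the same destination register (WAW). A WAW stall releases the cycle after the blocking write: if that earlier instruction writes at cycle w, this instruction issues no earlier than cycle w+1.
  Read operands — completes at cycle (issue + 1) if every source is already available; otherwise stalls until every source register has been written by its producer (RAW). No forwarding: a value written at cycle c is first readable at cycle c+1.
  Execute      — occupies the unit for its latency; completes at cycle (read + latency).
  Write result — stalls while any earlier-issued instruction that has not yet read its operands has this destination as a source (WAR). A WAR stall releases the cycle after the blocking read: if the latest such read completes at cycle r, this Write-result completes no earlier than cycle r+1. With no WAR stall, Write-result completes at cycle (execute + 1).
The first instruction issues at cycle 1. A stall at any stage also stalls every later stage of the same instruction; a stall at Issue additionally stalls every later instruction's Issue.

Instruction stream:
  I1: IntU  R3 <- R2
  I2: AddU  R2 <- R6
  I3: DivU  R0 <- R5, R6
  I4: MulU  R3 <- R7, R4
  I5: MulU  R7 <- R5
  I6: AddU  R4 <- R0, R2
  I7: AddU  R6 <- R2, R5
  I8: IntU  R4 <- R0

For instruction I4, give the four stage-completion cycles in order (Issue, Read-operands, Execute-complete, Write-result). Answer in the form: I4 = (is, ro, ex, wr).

I1  is:1  ro:2  ex:3  wr:4
I2  is:2  ro:3  ex:5  wr:6
I3  is:3  ro:4  ex:11  wr:12
I4  is:5  ro:6  ex:9  wr:10  — WAW R3: wait I1 write@4
I5  is:11  ro:12  ex:15  wr:16  — struct: MulU busy until I4 writes@10
I6  is:12  ro:13  ex:15  wr:16
I7  is:17  ro:18  ex:20  wr:21  — struct: AddU busy until I6 writes@16
I8  is:18  ro:19  ex:20  wr:21

I4 = (5, 6, 9, 10)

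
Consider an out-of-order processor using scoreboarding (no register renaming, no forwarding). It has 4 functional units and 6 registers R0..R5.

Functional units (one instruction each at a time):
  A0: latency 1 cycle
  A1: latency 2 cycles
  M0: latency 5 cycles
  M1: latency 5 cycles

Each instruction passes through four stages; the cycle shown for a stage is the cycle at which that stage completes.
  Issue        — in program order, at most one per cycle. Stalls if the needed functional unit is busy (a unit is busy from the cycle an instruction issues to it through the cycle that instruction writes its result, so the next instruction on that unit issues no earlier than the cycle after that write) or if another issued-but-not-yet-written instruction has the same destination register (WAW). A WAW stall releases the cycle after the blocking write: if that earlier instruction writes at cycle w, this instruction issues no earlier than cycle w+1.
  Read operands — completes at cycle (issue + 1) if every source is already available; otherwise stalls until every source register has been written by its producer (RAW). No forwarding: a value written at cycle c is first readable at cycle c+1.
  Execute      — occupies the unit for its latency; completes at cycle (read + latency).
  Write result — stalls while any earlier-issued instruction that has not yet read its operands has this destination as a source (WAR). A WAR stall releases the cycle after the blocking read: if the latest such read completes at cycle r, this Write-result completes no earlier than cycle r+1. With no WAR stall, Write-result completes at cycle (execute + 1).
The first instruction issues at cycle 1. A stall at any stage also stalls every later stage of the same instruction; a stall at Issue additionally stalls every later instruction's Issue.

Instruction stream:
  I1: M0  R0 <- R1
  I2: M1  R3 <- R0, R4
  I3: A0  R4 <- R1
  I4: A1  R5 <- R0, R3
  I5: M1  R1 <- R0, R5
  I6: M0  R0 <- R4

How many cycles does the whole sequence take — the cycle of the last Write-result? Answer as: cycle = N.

cycle = 26

I1  is:1  ro:2  ex:7  wr:8
I2  is:2  ro:9  ex:14  wr:15  — RAW R0: wait I1 write@8
I3  is:3  ro:4  ex:5  wr:10  — WAR R4: wait I2 read@9
I4  is:4  ro:16  ex:18  wr:19  — RAW R3: wait I2 write@15
I5  is:16  ro:20  ex:25  wr:26  — struct: M1 busy until I2 writes@15, RAW R5: wait I4 write@19
I6  is:17  ro:18  ex:23  wr:24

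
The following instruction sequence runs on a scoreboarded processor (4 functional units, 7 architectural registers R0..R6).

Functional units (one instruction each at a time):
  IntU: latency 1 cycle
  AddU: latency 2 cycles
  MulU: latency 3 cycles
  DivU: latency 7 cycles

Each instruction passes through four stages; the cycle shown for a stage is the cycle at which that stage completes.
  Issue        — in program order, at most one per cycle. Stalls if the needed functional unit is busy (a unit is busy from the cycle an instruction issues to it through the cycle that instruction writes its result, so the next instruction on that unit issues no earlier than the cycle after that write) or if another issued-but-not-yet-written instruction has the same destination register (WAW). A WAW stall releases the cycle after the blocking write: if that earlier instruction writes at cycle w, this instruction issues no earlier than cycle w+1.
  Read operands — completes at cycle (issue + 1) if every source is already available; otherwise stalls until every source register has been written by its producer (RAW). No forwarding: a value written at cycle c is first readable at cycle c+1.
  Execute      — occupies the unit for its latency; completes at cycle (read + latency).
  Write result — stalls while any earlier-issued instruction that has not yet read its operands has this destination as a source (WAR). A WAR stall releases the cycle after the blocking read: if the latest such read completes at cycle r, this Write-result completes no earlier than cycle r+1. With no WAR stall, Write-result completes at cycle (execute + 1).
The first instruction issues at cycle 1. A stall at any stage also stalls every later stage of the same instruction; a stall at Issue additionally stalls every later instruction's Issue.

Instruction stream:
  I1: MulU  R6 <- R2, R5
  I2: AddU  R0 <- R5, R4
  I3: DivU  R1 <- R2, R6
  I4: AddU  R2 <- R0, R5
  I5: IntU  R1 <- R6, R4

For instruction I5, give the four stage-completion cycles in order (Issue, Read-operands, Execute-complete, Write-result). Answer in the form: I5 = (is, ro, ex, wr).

[1] I1 issues→MulU
[2] I1 reads; I2 issues→AddU
[3] I2 reads; I3 issues→DivU
[5] I1 exec-done; I2 exec-done
[6] I1 writes R6; I2 writes R0
[7] I3 reads; I4 issues→AddU
[8] I4 reads
[10] I4 exec-done
[11] I4 writes R2
[14] I3 exec-done
[15] I3 writes R1
[16] I5 issues→IntU
[17] I5 reads
[18] I5 exec-done
[19] I5 writes R1

I5 = (16, 17, 18, 19)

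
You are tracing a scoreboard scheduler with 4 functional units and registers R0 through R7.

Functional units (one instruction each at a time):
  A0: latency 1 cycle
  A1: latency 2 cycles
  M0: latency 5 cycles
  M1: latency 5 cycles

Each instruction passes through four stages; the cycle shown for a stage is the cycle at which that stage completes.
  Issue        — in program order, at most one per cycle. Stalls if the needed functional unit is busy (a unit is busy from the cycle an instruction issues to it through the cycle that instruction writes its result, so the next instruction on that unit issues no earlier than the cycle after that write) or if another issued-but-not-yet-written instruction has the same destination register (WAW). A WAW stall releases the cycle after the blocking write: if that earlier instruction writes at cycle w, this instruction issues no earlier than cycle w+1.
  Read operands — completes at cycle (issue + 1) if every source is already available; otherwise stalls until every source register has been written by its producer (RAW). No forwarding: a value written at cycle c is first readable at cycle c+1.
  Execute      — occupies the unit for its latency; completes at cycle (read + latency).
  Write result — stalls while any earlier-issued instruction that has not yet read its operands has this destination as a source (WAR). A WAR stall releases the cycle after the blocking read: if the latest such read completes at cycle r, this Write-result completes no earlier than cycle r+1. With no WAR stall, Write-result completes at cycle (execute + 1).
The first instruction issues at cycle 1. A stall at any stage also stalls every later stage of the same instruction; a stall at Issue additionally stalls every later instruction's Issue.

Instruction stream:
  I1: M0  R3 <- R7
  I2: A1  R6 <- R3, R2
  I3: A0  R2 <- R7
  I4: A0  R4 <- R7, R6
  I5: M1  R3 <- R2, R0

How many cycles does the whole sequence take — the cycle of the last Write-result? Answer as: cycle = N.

[I1] 1/2/7/8
[I2] 2/9/11/12  (RAW R3: wait I1 write@8)
[I3] 3/4/5/10  (WAR R2: wait I2 read@9)
[I4] 11/13/14/15  (struct: A0 busy until I3 writes@10; RAW R6: wait I2 write@12)
[I5] 12/13/18/19

cycle = 19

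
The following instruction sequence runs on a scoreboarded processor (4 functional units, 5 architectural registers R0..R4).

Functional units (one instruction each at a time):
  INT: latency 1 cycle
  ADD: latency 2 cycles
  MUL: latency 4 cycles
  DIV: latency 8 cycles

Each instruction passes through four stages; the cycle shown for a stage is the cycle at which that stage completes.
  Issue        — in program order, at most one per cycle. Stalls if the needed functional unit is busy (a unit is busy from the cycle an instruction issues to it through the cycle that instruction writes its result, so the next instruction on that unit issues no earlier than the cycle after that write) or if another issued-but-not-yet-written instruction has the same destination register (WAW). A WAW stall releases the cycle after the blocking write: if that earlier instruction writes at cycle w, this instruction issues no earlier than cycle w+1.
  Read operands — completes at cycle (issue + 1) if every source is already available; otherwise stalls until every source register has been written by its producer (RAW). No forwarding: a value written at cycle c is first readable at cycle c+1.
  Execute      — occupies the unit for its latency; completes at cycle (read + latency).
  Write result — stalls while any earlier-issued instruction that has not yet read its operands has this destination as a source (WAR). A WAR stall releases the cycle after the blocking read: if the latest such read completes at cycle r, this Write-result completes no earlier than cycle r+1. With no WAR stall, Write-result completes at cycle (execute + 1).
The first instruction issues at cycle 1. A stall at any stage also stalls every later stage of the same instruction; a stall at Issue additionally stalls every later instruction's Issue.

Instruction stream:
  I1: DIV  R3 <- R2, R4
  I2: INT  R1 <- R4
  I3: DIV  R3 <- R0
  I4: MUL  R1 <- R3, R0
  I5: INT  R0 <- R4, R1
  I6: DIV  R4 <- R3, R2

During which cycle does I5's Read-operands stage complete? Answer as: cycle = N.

c1: issue I1 (DIV)
c2: I1 read-ops, issue I2 (INT)
c3: I2 read-ops
c4: I2 finished on INT
c5: I2→R1
c10: I1 finished on DIV
c11: I1→R3
c12: issue I3 (DIV)
c13: I3 read-ops, issue I4 (MUL)
c14: issue I5 (INT)
c21: I3 finished on DIV
c22: I3→R3
c23: I4 read-ops, issue I6 (DIV)
c24: I6 read-ops
c27: I4 finished on MUL
c28: I4→R1
c29: I5 read-ops
c30: I5 finished on INT
c31: I5→R0
c32: I6 finished on DIV
c33: I6→R4

cycle = 29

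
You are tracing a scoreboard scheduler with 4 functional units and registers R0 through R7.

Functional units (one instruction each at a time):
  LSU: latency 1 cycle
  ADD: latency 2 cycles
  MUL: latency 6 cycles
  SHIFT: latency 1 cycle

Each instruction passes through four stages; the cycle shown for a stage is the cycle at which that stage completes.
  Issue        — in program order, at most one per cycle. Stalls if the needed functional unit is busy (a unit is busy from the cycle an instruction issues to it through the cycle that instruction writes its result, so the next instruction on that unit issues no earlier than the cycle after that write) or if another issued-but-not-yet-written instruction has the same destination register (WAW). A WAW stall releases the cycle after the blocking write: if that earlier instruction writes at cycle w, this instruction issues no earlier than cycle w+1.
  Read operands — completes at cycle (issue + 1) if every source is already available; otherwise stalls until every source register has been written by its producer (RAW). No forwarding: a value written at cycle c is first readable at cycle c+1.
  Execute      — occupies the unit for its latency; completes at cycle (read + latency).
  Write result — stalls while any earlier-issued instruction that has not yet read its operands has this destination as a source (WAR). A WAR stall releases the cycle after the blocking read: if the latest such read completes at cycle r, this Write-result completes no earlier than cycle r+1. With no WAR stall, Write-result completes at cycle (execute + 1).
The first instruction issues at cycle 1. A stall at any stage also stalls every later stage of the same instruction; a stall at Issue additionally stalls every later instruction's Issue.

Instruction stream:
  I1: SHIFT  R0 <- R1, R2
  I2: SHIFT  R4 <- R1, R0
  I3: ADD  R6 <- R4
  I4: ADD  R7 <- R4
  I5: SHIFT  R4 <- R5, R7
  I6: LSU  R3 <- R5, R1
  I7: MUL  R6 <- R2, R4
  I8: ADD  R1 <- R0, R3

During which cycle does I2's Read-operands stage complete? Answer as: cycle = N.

I1: IS=1 RO=2 EX=3 WR=4
I2: IS=5 RO=6 EX=7 WR=8  [struct: SHIFT busy until I1 writes@4]
I3: IS=6 RO=9 EX=11 WR=12  [RAW R4: wait I2 write@8]
I4: IS=13 RO=14 EX=16 WR=17  [struct: ADD busy until I3 writes@12]
I5: IS=14 RO=18 EX=19 WR=20  [RAW R7: wait I4 write@17]
I6: IS=15 RO=16 EX=17 WR=18
I7: IS=16 RO=21 EX=27 WR=28  [RAW R4: wait I5 write@20]
I8: IS=18 RO=19 EX=21 WR=22  [struct: ADD busy until I4 writes@17]

cycle = 6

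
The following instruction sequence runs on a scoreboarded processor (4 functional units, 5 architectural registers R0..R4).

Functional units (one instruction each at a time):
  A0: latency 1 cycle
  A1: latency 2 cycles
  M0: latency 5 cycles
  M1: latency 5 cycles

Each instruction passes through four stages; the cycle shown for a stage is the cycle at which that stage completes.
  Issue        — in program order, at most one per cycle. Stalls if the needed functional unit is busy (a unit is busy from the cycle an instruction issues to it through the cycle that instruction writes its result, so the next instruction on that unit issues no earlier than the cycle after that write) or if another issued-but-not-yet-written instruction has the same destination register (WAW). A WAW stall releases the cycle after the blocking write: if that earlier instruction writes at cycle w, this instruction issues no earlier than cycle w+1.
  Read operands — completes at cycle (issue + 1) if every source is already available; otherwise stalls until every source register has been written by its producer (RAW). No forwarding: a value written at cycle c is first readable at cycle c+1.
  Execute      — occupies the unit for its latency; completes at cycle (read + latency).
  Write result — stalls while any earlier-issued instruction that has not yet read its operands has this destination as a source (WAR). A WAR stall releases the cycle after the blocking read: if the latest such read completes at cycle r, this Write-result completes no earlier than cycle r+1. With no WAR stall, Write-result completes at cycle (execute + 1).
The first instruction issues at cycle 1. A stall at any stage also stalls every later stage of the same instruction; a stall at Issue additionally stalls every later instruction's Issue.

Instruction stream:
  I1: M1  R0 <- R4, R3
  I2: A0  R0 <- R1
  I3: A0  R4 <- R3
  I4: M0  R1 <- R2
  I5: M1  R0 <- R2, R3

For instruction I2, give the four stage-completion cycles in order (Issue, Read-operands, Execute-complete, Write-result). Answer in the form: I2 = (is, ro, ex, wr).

cycle 1: I1 issues→M1
cycle 2: I1 reads
cycle 7: I1 exec-done
cycle 8: I1 writes R0
cycle 9: I2 issues→A0
cycle 10: I2 reads
cycle 11: I2 exec-done
cycle 12: I2 writes R0
cycle 13: I3 issues→A0
cycle 14: I3 reads · I4 issues→M0
cycle 15: I3 exec-done · I4 reads · I5 issues→M1
cycle 16: I3 writes R4 · I5 reads
cycle 20: I4 exec-done
cycle 21: I4 writes R1 · I5 exec-done
cycle 22: I5 writes R0

I2 = (9, 10, 11, 12)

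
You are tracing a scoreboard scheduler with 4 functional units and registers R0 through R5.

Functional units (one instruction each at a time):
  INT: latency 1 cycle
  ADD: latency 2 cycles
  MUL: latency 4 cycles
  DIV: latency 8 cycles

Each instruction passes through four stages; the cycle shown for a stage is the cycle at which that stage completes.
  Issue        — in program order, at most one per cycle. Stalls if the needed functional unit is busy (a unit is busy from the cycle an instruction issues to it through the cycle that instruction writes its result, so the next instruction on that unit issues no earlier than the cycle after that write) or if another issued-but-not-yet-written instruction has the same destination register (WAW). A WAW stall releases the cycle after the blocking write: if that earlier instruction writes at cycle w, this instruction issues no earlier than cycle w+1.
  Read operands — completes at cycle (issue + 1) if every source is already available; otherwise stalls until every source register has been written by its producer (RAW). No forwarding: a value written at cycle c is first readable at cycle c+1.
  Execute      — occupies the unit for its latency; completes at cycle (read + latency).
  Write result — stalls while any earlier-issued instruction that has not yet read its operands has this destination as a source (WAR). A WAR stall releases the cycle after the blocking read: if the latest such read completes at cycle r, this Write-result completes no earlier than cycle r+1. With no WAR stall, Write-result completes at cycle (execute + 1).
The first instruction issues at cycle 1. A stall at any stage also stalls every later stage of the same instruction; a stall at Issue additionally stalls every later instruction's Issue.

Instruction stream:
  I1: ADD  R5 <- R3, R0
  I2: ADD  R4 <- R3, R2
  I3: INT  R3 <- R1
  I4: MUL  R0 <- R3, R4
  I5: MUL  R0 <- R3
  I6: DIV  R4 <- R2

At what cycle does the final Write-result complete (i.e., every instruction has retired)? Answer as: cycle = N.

I1 -> (1, 2, 4, 5)
I2 -> (6, 7, 9, 10)  // struct: ADD busy until I1 writes@5
I3 -> (7, 8, 9, 10)
I4 -> (8, 11, 15, 16)  // RAW R3: wait I3 write@10, RAW R4: wait I2 write@10
I5 -> (17, 18, 22, 23)  // struct: MUL busy until I4 writes@16
I6 -> (18, 19, 27, 28)

cycle = 28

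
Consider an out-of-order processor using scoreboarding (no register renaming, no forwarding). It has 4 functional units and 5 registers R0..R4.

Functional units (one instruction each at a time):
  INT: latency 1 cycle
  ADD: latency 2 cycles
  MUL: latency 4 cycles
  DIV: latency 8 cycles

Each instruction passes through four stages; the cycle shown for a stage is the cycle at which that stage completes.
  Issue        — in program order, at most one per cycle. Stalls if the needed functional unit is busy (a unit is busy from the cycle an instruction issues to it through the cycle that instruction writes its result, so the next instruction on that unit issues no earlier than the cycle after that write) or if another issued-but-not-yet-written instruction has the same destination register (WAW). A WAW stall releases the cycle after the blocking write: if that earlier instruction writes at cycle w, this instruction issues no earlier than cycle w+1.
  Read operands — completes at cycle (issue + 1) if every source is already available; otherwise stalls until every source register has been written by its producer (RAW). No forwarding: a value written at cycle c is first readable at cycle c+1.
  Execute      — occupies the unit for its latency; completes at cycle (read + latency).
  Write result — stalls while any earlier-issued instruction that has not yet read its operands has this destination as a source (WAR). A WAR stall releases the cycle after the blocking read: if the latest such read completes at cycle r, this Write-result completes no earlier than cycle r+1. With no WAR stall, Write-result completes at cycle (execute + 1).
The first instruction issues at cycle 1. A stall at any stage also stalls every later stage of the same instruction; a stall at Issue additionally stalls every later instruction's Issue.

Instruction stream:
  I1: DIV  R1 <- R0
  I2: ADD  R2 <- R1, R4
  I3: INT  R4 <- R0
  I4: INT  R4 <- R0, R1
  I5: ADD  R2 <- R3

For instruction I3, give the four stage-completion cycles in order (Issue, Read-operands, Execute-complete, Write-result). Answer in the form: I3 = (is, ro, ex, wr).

I3 = (3, 4, 5, 13)

t=1  I1→DIV
t=2  I1 RO | I2→ADD
t=3  I3→INT
t=4  I3 RO
t=5  I3 EX
t=10  I1 EX
t=11  I1 WR R1
t=12  I2 RO
t=13  I3 WR R4
t=14  I2 EX | I4→INT
t=15  I2 WR R2 | I4 RO
t=16  I4 EX | I5→ADD
t=17  I4 WR R4 | I5 RO
t=19  I5 EX
t=20  I5 WR R2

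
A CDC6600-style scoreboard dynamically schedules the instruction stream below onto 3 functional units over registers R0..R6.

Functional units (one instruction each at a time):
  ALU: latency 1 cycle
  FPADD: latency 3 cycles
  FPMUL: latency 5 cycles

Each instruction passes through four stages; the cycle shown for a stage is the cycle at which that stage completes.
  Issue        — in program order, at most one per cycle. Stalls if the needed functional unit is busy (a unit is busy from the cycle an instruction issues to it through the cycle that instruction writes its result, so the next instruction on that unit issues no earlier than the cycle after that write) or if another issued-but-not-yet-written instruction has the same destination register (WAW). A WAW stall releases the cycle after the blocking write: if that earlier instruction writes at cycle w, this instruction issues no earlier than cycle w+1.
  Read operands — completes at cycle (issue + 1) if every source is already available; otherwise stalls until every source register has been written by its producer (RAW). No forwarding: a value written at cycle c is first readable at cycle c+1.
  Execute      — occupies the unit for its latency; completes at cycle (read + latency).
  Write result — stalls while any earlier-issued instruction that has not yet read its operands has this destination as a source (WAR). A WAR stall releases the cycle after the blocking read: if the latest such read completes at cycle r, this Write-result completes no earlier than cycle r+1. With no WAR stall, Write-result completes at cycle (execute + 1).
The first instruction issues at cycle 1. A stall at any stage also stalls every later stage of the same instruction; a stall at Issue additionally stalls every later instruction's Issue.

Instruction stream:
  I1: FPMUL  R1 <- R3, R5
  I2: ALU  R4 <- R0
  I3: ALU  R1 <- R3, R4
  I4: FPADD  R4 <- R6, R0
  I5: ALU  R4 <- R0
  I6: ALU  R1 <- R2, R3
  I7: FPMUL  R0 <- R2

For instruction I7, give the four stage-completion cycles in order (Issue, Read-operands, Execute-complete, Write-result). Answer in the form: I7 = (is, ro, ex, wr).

t=1  I1 issues→FPMUL
t=2  I1 reads, I2 issues→ALU
t=3  I2 reads
t=4  I2 exec-done
t=5  I2 writes R4
t=7  I1 exec-done
t=8  I1 writes R1
t=9  I3 issues→ALU
t=10  I3 reads, I4 issues→FPADD
t=11  I3 exec-done, I4 reads
t=12  I3 writes R1
t=14  I4 exec-done
t=15  I4 writes R4
t=16  I5 issues→ALU
t=17  I5 reads
t=18  I5 exec-done
t=19  I5 writes R4
t=20  I6 issues→ALU
t=21  I6 reads, I7 issues→FPMUL
t=22  I6 exec-done, I7 reads
t=23  I6 writes R1
t=27  I7 exec-done
t=28  I7 writes R0

I7 = (21, 22, 27, 28)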